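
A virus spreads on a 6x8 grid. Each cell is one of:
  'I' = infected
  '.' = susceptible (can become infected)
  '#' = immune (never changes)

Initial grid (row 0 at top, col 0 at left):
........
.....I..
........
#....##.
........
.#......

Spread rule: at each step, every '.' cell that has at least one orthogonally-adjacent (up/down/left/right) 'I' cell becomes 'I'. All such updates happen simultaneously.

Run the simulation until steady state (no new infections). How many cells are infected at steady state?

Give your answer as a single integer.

Answer: 44

Derivation:
Step 0 (initial): 1 infected
Step 1: +4 new -> 5 infected
Step 2: +6 new -> 11 infected
Step 3: +6 new -> 17 infected
Step 4: +6 new -> 23 infected
Step 5: +8 new -> 31 infected
Step 6: +8 new -> 39 infected
Step 7: +3 new -> 42 infected
Step 8: +1 new -> 43 infected
Step 9: +1 new -> 44 infected
Step 10: +0 new -> 44 infected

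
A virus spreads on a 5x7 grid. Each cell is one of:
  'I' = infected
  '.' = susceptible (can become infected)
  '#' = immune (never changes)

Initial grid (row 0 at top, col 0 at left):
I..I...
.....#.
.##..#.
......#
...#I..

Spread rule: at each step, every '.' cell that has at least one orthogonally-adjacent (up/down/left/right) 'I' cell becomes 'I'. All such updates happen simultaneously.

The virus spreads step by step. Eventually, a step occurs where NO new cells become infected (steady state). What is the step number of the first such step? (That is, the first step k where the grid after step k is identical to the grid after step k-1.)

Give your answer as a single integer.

Answer: 6

Derivation:
Step 0 (initial): 3 infected
Step 1: +7 new -> 10 infected
Step 2: +10 new -> 20 infected
Step 3: +3 new -> 23 infected
Step 4: +4 new -> 27 infected
Step 5: +2 new -> 29 infected
Step 6: +0 new -> 29 infected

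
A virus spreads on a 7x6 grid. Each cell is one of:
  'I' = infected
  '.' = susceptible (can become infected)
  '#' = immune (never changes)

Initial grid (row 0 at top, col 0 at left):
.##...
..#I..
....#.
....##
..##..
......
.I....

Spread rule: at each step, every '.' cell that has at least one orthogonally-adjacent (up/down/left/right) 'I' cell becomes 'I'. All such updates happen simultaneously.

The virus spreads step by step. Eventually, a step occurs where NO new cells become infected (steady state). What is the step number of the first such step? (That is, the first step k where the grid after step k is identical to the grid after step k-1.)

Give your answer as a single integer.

Step 0 (initial): 2 infected
Step 1: +6 new -> 8 infected
Step 2: +8 new -> 16 infected
Step 3: +8 new -> 24 infected
Step 4: +5 new -> 29 infected
Step 5: +3 new -> 32 infected
Step 6: +2 new -> 34 infected
Step 7: +0 new -> 34 infected

Answer: 7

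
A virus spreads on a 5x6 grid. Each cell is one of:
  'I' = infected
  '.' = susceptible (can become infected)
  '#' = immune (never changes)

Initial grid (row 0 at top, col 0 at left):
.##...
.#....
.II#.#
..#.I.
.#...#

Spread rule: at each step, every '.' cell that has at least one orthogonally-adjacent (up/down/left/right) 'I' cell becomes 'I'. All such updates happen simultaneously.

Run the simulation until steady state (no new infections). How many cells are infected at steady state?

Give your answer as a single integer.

Step 0 (initial): 3 infected
Step 1: +7 new -> 10 infected
Step 2: +5 new -> 15 infected
Step 3: +6 new -> 21 infected
Step 4: +1 new -> 22 infected
Step 5: +0 new -> 22 infected

Answer: 22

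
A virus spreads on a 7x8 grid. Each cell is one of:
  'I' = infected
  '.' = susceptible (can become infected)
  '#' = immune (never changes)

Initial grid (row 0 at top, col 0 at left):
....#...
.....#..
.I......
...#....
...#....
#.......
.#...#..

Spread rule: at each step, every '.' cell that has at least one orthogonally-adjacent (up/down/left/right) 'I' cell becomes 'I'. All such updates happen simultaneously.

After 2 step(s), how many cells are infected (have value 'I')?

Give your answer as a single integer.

Step 0 (initial): 1 infected
Step 1: +4 new -> 5 infected
Step 2: +7 new -> 12 infected

Answer: 12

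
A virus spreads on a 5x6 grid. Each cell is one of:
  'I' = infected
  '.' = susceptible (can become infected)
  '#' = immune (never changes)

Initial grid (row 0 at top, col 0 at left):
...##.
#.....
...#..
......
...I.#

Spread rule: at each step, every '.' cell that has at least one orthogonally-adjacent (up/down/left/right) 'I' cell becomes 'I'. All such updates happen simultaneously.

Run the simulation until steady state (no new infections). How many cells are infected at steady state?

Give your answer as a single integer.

Answer: 25

Derivation:
Step 0 (initial): 1 infected
Step 1: +3 new -> 4 infected
Step 2: +3 new -> 7 infected
Step 3: +5 new -> 12 infected
Step 4: +5 new -> 17 infected
Step 5: +5 new -> 22 infected
Step 6: +2 new -> 24 infected
Step 7: +1 new -> 25 infected
Step 8: +0 new -> 25 infected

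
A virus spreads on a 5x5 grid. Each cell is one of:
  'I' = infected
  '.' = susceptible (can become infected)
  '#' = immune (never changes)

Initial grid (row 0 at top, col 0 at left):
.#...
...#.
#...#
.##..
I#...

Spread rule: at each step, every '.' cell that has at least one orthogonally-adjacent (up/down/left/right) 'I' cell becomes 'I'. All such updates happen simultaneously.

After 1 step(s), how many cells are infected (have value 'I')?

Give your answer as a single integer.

Answer: 2

Derivation:
Step 0 (initial): 1 infected
Step 1: +1 new -> 2 infected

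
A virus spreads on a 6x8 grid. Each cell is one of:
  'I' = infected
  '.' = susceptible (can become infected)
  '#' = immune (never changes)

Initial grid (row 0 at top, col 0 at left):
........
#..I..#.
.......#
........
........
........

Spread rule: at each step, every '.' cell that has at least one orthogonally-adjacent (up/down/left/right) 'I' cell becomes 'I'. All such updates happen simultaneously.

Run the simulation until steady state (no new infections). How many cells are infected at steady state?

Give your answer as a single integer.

Answer: 45

Derivation:
Step 0 (initial): 1 infected
Step 1: +4 new -> 5 infected
Step 2: +7 new -> 12 infected
Step 3: +7 new -> 19 infected
Step 4: +9 new -> 28 infected
Step 5: +7 new -> 35 infected
Step 6: +6 new -> 41 infected
Step 7: +3 new -> 44 infected
Step 8: +1 new -> 45 infected
Step 9: +0 new -> 45 infected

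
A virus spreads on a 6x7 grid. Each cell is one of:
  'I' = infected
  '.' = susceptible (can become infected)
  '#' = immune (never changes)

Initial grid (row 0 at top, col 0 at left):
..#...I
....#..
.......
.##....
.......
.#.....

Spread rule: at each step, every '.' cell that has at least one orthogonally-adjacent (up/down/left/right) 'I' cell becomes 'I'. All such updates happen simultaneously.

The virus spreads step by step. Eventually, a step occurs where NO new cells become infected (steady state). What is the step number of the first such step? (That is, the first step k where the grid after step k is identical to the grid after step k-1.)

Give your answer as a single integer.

Answer: 12

Derivation:
Step 0 (initial): 1 infected
Step 1: +2 new -> 3 infected
Step 2: +3 new -> 6 infected
Step 3: +3 new -> 9 infected
Step 4: +4 new -> 13 infected
Step 5: +5 new -> 18 infected
Step 6: +5 new -> 23 infected
Step 7: +5 new -> 28 infected
Step 8: +4 new -> 32 infected
Step 9: +3 new -> 35 infected
Step 10: +1 new -> 36 infected
Step 11: +1 new -> 37 infected
Step 12: +0 new -> 37 infected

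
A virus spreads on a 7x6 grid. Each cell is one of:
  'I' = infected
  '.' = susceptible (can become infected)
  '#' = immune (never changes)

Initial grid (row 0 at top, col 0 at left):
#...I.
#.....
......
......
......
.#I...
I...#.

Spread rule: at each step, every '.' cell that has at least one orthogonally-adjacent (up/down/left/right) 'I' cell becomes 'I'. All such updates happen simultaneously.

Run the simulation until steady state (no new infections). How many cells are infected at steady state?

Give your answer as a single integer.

Step 0 (initial): 3 infected
Step 1: +8 new -> 11 infected
Step 2: +10 new -> 21 infected
Step 3: +11 new -> 32 infected
Step 4: +6 new -> 38 infected
Step 5: +0 new -> 38 infected

Answer: 38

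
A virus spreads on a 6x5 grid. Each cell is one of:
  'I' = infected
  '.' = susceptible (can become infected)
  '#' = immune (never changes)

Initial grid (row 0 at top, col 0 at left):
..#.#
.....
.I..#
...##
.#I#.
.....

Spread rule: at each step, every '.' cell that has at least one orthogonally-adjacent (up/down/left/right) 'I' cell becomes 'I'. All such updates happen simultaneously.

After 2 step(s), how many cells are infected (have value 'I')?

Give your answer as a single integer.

Step 0 (initial): 2 infected
Step 1: +6 new -> 8 infected
Step 2: +7 new -> 15 infected

Answer: 15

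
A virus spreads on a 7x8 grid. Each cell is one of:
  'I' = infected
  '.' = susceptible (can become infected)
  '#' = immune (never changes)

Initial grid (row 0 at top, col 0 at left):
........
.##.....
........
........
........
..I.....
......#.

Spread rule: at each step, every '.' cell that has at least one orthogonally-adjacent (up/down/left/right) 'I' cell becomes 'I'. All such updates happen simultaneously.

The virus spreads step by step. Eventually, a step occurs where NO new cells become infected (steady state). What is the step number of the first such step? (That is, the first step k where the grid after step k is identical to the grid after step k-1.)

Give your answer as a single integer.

Step 0 (initial): 1 infected
Step 1: +4 new -> 5 infected
Step 2: +7 new -> 12 infected
Step 3: +8 new -> 20 infected
Step 4: +7 new -> 27 infected
Step 5: +6 new -> 33 infected
Step 6: +7 new -> 40 infected
Step 7: +6 new -> 46 infected
Step 8: +4 new -> 50 infected
Step 9: +2 new -> 52 infected
Step 10: +1 new -> 53 infected
Step 11: +0 new -> 53 infected

Answer: 11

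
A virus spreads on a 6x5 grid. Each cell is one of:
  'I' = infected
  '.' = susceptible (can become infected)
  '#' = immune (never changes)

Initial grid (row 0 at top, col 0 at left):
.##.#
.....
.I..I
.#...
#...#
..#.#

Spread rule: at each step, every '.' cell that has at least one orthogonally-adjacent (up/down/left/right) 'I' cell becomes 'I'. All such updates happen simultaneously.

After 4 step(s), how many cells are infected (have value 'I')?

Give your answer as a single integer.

Step 0 (initial): 2 infected
Step 1: +6 new -> 8 infected
Step 2: +6 new -> 14 infected
Step 3: +4 new -> 18 infected
Step 4: +2 new -> 20 infected

Answer: 20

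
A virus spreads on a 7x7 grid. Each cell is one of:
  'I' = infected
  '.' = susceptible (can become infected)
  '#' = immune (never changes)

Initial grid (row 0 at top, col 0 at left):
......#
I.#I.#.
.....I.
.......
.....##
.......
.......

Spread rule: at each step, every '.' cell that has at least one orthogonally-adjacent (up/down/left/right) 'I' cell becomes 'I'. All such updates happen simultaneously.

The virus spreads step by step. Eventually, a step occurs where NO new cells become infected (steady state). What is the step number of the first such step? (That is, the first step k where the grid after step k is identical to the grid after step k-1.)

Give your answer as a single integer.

Step 0 (initial): 3 infected
Step 1: +9 new -> 12 infected
Step 2: +10 new -> 22 infected
Step 3: +6 new -> 28 infected
Step 4: +5 new -> 33 infected
Step 5: +6 new -> 39 infected
Step 6: +4 new -> 43 infected
Step 7: +1 new -> 44 infected
Step 8: +0 new -> 44 infected

Answer: 8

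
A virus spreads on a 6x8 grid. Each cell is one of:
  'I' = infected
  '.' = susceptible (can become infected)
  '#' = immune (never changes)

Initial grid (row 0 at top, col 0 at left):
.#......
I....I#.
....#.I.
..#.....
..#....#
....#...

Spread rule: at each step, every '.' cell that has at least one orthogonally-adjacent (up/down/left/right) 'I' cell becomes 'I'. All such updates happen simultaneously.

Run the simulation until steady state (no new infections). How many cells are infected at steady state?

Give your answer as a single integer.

Step 0 (initial): 3 infected
Step 1: +8 new -> 11 infected
Step 2: +10 new -> 21 infected
Step 3: +10 new -> 31 infected
Step 4: +6 new -> 37 infected
Step 5: +2 new -> 39 infected
Step 6: +2 new -> 41 infected
Step 7: +0 new -> 41 infected

Answer: 41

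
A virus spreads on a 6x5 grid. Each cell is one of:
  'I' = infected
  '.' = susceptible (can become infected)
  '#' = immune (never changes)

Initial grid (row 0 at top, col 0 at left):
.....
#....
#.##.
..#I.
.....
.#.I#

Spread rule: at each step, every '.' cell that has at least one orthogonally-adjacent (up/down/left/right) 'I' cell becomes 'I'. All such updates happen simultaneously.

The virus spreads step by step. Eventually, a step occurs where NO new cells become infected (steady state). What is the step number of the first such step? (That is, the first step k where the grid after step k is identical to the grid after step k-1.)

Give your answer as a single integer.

Answer: 9

Derivation:
Step 0 (initial): 2 infected
Step 1: +3 new -> 5 infected
Step 2: +3 new -> 8 infected
Step 3: +2 new -> 10 infected
Step 4: +4 new -> 14 infected
Step 5: +5 new -> 19 infected
Step 6: +2 new -> 21 infected
Step 7: +1 new -> 22 infected
Step 8: +1 new -> 23 infected
Step 9: +0 new -> 23 infected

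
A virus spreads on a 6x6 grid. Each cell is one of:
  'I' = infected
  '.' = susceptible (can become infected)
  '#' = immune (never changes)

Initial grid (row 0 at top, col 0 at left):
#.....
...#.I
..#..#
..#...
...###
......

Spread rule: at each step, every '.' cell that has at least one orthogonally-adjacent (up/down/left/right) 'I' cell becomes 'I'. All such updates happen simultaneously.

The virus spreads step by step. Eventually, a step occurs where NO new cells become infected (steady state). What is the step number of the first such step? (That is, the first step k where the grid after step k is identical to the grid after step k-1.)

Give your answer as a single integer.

Step 0 (initial): 1 infected
Step 1: +2 new -> 3 infected
Step 2: +2 new -> 5 infected
Step 3: +3 new -> 8 infected
Step 4: +3 new -> 11 infected
Step 5: +2 new -> 13 infected
Step 6: +1 new -> 14 infected
Step 7: +2 new -> 16 infected
Step 8: +2 new -> 18 infected
Step 9: +2 new -> 20 infected
Step 10: +3 new -> 23 infected
Step 11: +2 new -> 25 infected
Step 12: +1 new -> 26 infected
Step 13: +1 new -> 27 infected
Step 14: +1 new -> 28 infected
Step 15: +0 new -> 28 infected

Answer: 15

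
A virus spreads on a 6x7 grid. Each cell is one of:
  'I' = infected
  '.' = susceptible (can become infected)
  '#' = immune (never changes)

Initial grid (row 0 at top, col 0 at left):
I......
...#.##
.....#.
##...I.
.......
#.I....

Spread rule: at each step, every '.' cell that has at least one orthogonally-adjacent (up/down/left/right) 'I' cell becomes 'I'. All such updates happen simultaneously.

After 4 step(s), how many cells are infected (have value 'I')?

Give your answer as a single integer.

Step 0 (initial): 3 infected
Step 1: +8 new -> 11 infected
Step 2: +13 new -> 24 infected
Step 3: +8 new -> 32 infected
Step 4: +1 new -> 33 infected

Answer: 33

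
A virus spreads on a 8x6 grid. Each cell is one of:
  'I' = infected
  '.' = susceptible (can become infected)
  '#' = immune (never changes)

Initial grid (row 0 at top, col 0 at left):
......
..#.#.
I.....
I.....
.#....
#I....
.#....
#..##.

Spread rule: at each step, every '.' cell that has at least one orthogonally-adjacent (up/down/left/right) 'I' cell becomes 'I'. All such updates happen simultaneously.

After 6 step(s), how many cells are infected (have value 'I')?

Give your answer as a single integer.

Step 0 (initial): 3 infected
Step 1: +5 new -> 8 infected
Step 2: +7 new -> 15 infected
Step 3: +7 new -> 22 infected
Step 4: +8 new -> 30 infected
Step 5: +5 new -> 35 infected
Step 6: +3 new -> 38 infected

Answer: 38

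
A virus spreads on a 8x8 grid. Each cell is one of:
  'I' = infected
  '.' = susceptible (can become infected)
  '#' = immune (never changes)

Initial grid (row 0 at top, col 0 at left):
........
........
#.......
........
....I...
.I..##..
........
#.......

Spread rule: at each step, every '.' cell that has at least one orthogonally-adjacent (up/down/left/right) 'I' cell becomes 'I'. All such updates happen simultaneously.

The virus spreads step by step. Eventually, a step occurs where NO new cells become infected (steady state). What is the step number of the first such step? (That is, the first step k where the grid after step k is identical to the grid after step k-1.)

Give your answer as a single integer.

Step 0 (initial): 2 infected
Step 1: +7 new -> 9 infected
Step 2: +11 new -> 20 infected
Step 3: +11 new -> 31 infected
Step 4: +11 new -> 42 infected
Step 5: +11 new -> 53 infected
Step 6: +6 new -> 59 infected
Step 7: +1 new -> 60 infected
Step 8: +0 new -> 60 infected

Answer: 8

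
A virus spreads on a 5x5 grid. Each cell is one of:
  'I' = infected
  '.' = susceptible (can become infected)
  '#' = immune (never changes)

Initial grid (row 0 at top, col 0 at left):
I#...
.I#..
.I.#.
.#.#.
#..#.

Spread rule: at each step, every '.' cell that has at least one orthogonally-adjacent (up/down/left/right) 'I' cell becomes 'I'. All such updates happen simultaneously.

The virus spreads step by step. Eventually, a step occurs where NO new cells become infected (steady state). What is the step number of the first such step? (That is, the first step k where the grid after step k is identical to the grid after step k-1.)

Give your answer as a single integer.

Answer: 5

Derivation:
Step 0 (initial): 3 infected
Step 1: +3 new -> 6 infected
Step 2: +2 new -> 8 infected
Step 3: +1 new -> 9 infected
Step 4: +1 new -> 10 infected
Step 5: +0 new -> 10 infected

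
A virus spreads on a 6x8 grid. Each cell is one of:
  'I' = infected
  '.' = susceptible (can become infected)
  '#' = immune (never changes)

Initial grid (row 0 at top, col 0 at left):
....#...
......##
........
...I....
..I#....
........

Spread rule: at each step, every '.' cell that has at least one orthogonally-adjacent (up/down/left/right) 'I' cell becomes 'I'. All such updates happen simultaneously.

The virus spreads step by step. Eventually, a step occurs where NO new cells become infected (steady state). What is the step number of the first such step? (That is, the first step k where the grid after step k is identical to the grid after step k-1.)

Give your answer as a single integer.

Step 0 (initial): 2 infected
Step 1: +5 new -> 7 infected
Step 2: +9 new -> 16 infected
Step 3: +10 new -> 26 infected
Step 4: +8 new -> 34 infected
Step 5: +6 new -> 40 infected
Step 6: +3 new -> 43 infected
Step 7: +1 new -> 44 infected
Step 8: +0 new -> 44 infected

Answer: 8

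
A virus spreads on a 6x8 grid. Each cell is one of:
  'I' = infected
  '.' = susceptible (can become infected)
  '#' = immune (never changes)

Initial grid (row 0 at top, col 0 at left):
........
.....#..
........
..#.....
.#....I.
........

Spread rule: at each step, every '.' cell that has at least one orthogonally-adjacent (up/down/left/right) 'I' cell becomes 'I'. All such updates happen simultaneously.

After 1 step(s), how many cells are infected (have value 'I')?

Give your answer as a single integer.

Step 0 (initial): 1 infected
Step 1: +4 new -> 5 infected

Answer: 5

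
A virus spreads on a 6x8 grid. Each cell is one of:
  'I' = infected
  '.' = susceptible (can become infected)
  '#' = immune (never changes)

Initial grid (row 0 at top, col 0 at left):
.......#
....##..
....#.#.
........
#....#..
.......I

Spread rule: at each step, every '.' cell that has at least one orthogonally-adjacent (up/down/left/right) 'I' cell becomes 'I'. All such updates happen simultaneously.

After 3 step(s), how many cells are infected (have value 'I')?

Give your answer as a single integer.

Step 0 (initial): 1 infected
Step 1: +2 new -> 3 infected
Step 2: +3 new -> 6 infected
Step 3: +3 new -> 9 infected

Answer: 9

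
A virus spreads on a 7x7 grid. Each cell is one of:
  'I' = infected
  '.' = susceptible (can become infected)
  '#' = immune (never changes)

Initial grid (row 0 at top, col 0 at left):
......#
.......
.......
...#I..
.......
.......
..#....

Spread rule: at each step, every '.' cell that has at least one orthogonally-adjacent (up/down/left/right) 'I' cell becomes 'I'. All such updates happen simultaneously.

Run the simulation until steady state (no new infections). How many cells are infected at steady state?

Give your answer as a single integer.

Answer: 46

Derivation:
Step 0 (initial): 1 infected
Step 1: +3 new -> 4 infected
Step 2: +7 new -> 11 infected
Step 3: +10 new -> 21 infected
Step 4: +11 new -> 32 infected
Step 5: +7 new -> 39 infected
Step 6: +5 new -> 44 infected
Step 7: +2 new -> 46 infected
Step 8: +0 new -> 46 infected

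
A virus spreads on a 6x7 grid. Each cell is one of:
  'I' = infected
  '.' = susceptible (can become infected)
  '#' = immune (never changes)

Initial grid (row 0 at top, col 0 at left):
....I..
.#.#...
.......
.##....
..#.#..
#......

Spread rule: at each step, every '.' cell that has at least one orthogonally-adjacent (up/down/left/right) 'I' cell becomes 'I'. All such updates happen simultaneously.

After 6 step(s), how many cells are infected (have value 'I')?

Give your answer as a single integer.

Answer: 28

Derivation:
Step 0 (initial): 1 infected
Step 1: +3 new -> 4 infected
Step 2: +4 new -> 8 infected
Step 3: +6 new -> 14 infected
Step 4: +5 new -> 19 infected
Step 5: +5 new -> 24 infected
Step 6: +4 new -> 28 infected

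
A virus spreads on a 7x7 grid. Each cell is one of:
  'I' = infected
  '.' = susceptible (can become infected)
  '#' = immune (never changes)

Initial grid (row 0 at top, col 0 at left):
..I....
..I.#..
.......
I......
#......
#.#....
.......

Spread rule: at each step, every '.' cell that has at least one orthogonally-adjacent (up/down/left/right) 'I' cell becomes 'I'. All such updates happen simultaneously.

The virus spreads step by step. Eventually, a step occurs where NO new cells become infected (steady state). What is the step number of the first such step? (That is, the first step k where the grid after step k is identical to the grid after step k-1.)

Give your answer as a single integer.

Answer: 10

Derivation:
Step 0 (initial): 3 infected
Step 1: +7 new -> 10 infected
Step 2: +7 new -> 17 infected
Step 3: +5 new -> 22 infected
Step 4: +6 new -> 28 infected
Step 5: +7 new -> 35 infected
Step 6: +4 new -> 39 infected
Step 7: +3 new -> 42 infected
Step 8: +2 new -> 44 infected
Step 9: +1 new -> 45 infected
Step 10: +0 new -> 45 infected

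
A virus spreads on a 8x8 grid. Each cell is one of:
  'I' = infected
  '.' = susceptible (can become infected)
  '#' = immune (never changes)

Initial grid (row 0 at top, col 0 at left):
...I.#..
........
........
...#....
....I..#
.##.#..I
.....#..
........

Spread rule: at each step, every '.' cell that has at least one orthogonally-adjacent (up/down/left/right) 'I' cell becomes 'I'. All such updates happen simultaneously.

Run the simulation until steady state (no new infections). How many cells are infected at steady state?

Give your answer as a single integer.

Step 0 (initial): 3 infected
Step 1: +8 new -> 11 infected
Step 2: +12 new -> 23 infected
Step 3: +10 new -> 33 infected
Step 4: +11 new -> 44 infected
Step 5: +9 new -> 53 infected
Step 6: +3 new -> 56 infected
Step 7: +1 new -> 57 infected
Step 8: +0 new -> 57 infected

Answer: 57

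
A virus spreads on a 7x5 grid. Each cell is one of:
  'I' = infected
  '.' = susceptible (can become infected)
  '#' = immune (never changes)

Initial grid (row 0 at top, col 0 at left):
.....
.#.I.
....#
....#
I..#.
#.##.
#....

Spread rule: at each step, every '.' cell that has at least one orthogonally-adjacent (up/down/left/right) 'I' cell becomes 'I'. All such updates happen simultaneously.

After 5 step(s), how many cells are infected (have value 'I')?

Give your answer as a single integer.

Answer: 24

Derivation:
Step 0 (initial): 2 infected
Step 1: +6 new -> 8 infected
Step 2: +8 new -> 16 infected
Step 3: +5 new -> 21 infected
Step 4: +2 new -> 23 infected
Step 5: +1 new -> 24 infected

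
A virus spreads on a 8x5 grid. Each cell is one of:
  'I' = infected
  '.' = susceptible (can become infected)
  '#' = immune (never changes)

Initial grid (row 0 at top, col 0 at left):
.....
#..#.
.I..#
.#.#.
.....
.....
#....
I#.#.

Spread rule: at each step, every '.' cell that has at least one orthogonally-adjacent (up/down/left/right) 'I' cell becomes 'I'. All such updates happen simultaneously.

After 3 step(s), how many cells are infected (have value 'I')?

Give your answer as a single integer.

Step 0 (initial): 2 infected
Step 1: +3 new -> 5 infected
Step 2: +5 new -> 10 infected
Step 3: +4 new -> 14 infected

Answer: 14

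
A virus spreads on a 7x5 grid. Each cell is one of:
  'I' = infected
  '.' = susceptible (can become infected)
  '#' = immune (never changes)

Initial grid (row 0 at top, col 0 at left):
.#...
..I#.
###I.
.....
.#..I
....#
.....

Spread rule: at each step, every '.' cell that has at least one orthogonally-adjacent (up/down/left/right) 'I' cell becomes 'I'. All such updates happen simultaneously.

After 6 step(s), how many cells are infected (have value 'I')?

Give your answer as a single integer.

Answer: 28

Derivation:
Step 0 (initial): 3 infected
Step 1: +6 new -> 9 infected
Step 2: +6 new -> 15 infected
Step 3: +5 new -> 20 infected
Step 4: +4 new -> 24 infected
Step 5: +3 new -> 27 infected
Step 6: +1 new -> 28 infected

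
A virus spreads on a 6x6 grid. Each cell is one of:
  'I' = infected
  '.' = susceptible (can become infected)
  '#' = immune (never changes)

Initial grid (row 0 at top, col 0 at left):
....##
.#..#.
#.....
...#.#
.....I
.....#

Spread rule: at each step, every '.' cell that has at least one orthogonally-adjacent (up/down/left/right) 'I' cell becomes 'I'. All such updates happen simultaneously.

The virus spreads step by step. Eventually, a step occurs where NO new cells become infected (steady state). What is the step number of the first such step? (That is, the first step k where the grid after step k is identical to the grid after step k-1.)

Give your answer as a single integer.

Answer: 11

Derivation:
Step 0 (initial): 1 infected
Step 1: +1 new -> 2 infected
Step 2: +3 new -> 5 infected
Step 3: +3 new -> 8 infected
Step 4: +5 new -> 13 infected
Step 5: +6 new -> 19 infected
Step 6: +5 new -> 24 infected
Step 7: +1 new -> 25 infected
Step 8: +1 new -> 26 infected
Step 9: +1 new -> 27 infected
Step 10: +1 new -> 28 infected
Step 11: +0 new -> 28 infected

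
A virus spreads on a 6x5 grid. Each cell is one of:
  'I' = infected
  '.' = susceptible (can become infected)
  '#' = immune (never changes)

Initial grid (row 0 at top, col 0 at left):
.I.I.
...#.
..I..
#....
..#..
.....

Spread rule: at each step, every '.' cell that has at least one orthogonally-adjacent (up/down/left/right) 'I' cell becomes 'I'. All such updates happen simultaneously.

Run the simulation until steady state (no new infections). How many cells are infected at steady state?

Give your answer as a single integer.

Answer: 27

Derivation:
Step 0 (initial): 3 infected
Step 1: +8 new -> 11 infected
Step 2: +6 new -> 17 infected
Step 3: +3 new -> 20 infected
Step 4: +4 new -> 24 infected
Step 5: +3 new -> 27 infected
Step 6: +0 new -> 27 infected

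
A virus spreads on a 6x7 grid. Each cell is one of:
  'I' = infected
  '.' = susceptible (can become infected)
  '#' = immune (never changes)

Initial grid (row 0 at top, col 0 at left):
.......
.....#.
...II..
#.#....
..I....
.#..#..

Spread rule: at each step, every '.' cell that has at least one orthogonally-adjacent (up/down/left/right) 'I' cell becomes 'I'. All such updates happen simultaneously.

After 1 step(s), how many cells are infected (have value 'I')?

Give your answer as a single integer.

Answer: 12

Derivation:
Step 0 (initial): 3 infected
Step 1: +9 new -> 12 infected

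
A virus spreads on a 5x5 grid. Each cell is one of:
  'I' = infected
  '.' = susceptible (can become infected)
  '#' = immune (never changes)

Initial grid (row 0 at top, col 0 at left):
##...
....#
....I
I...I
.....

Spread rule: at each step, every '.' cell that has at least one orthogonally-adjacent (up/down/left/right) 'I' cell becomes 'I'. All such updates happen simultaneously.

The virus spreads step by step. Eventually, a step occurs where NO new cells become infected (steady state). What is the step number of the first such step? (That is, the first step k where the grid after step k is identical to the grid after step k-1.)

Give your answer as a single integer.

Answer: 5

Derivation:
Step 0 (initial): 3 infected
Step 1: +6 new -> 9 infected
Step 2: +7 new -> 16 infected
Step 3: +4 new -> 20 infected
Step 4: +2 new -> 22 infected
Step 5: +0 new -> 22 infected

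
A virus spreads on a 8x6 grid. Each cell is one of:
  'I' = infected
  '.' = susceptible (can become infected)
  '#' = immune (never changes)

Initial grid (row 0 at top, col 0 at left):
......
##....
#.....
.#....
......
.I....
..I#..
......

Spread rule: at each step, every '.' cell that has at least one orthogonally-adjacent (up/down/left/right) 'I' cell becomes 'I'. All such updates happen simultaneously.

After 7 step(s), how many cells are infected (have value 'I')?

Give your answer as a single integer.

Step 0 (initial): 2 infected
Step 1: +5 new -> 7 infected
Step 2: +6 new -> 13 infected
Step 3: +6 new -> 19 infected
Step 4: +6 new -> 25 infected
Step 5: +6 new -> 31 infected
Step 6: +4 new -> 35 infected
Step 7: +4 new -> 39 infected

Answer: 39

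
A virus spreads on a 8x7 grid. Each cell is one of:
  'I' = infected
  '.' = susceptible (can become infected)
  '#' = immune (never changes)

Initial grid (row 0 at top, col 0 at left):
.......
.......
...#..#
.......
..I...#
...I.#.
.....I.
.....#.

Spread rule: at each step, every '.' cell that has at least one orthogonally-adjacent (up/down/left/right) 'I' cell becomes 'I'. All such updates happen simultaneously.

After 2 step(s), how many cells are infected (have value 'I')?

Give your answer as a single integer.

Answer: 22

Derivation:
Step 0 (initial): 3 infected
Step 1: +8 new -> 11 infected
Step 2: +11 new -> 22 infected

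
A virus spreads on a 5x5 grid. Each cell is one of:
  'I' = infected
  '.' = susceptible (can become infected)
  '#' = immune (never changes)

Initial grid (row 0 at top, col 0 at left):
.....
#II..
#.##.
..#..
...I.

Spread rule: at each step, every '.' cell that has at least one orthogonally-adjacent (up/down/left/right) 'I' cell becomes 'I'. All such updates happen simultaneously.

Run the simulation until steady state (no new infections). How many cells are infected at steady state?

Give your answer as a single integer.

Step 0 (initial): 3 infected
Step 1: +7 new -> 10 infected
Step 2: +6 new -> 16 infected
Step 3: +4 new -> 20 infected
Step 4: +0 new -> 20 infected

Answer: 20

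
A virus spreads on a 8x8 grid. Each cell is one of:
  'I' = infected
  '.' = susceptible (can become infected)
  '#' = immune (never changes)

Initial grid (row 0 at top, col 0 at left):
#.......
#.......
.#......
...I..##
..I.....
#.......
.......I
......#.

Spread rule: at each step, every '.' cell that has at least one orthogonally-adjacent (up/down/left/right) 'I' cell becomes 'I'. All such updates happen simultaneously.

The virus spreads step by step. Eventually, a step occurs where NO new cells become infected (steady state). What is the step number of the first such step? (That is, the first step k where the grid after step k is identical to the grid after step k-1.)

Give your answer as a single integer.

Answer: 8

Derivation:
Step 0 (initial): 3 infected
Step 1: +9 new -> 12 infected
Step 2: +13 new -> 25 infected
Step 3: +14 new -> 39 infected
Step 4: +10 new -> 49 infected
Step 5: +5 new -> 54 infected
Step 6: +2 new -> 56 infected
Step 7: +1 new -> 57 infected
Step 8: +0 new -> 57 infected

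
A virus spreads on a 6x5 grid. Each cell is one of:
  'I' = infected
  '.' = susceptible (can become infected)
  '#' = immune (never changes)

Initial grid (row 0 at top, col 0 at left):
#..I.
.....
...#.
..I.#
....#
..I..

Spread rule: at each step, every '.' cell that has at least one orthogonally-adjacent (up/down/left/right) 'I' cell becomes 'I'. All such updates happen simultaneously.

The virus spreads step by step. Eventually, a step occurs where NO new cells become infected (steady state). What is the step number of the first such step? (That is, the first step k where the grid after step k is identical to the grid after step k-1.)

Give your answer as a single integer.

Answer: 5

Derivation:
Step 0 (initial): 3 infected
Step 1: +9 new -> 12 infected
Step 2: +9 new -> 21 infected
Step 3: +4 new -> 25 infected
Step 4: +1 new -> 26 infected
Step 5: +0 new -> 26 infected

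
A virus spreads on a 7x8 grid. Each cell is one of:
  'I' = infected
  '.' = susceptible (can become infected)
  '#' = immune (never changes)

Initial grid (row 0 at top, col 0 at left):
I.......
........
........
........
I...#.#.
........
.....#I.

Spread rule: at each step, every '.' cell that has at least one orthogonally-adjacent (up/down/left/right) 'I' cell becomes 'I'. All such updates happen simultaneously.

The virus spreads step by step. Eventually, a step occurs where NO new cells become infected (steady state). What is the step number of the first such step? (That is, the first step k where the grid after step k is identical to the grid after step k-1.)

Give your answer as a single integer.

Answer: 8

Derivation:
Step 0 (initial): 3 infected
Step 1: +7 new -> 10 infected
Step 2: +9 new -> 19 infected
Step 3: +10 new -> 29 infected
Step 4: +9 new -> 38 infected
Step 5: +8 new -> 46 infected
Step 6: +5 new -> 51 infected
Step 7: +2 new -> 53 infected
Step 8: +0 new -> 53 infected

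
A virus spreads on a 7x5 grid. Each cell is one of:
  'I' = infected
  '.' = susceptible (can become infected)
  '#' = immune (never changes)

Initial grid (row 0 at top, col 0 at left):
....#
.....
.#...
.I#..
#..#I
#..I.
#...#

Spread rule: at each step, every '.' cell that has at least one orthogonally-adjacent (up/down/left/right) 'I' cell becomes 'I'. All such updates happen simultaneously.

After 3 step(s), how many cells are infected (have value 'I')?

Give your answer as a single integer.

Answer: 19

Derivation:
Step 0 (initial): 3 infected
Step 1: +6 new -> 9 infected
Step 2: +6 new -> 15 infected
Step 3: +4 new -> 19 infected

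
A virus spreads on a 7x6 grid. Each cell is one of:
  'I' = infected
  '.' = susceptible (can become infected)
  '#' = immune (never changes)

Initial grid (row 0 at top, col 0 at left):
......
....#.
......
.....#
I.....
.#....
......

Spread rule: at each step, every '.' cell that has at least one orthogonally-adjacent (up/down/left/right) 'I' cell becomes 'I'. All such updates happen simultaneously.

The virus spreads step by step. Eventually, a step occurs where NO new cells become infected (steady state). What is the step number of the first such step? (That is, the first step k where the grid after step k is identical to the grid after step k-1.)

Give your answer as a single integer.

Step 0 (initial): 1 infected
Step 1: +3 new -> 4 infected
Step 2: +4 new -> 8 infected
Step 3: +6 new -> 14 infected
Step 4: +7 new -> 21 infected
Step 5: +7 new -> 28 infected
Step 6: +5 new -> 33 infected
Step 7: +3 new -> 36 infected
Step 8: +2 new -> 38 infected
Step 9: +1 new -> 39 infected
Step 10: +0 new -> 39 infected

Answer: 10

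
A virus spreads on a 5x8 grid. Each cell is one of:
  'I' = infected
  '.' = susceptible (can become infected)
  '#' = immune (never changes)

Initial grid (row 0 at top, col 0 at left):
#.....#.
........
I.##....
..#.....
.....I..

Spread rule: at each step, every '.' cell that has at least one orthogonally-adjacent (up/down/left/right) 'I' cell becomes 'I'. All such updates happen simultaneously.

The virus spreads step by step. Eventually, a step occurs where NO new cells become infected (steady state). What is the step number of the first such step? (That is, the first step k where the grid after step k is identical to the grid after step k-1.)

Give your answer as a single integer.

Step 0 (initial): 2 infected
Step 1: +6 new -> 8 infected
Step 2: +8 new -> 16 infected
Step 3: +9 new -> 25 infected
Step 4: +6 new -> 31 infected
Step 5: +3 new -> 34 infected
Step 6: +1 new -> 35 infected
Step 7: +0 new -> 35 infected

Answer: 7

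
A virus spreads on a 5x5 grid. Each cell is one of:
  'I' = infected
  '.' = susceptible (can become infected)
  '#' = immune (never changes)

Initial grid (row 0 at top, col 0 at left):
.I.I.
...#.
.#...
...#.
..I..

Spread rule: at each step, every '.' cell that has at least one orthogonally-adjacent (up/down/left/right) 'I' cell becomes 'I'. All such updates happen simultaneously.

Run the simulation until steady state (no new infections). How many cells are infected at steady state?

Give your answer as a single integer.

Step 0 (initial): 3 infected
Step 1: +7 new -> 10 infected
Step 2: +7 new -> 17 infected
Step 3: +5 new -> 22 infected
Step 4: +0 new -> 22 infected

Answer: 22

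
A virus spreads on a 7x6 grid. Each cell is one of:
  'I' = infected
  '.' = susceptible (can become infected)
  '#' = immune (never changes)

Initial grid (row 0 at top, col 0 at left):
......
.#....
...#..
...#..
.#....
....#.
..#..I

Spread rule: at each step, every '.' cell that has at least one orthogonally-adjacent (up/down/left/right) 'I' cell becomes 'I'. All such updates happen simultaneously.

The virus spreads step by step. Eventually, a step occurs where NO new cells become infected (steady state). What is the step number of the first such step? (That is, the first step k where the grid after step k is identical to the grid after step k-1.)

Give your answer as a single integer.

Step 0 (initial): 1 infected
Step 1: +2 new -> 3 infected
Step 2: +2 new -> 5 infected
Step 3: +3 new -> 8 infected
Step 4: +4 new -> 12 infected
Step 5: +4 new -> 16 infected
Step 6: +5 new -> 21 infected
Step 7: +6 new -> 27 infected
Step 8: +4 new -> 31 infected
Step 9: +2 new -> 33 infected
Step 10: +2 new -> 35 infected
Step 11: +1 new -> 36 infected
Step 12: +0 new -> 36 infected

Answer: 12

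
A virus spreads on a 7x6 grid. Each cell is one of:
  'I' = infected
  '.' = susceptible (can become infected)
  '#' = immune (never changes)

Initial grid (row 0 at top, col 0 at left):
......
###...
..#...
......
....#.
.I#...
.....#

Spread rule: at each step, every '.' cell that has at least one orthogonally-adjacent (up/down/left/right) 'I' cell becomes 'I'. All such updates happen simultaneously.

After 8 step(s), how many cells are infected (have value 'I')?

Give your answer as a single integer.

Step 0 (initial): 1 infected
Step 1: +3 new -> 4 infected
Step 2: +5 new -> 9 infected
Step 3: +5 new -> 14 infected
Step 4: +4 new -> 18 infected
Step 5: +3 new -> 21 infected
Step 6: +4 new -> 25 infected
Step 7: +4 new -> 29 infected
Step 8: +3 new -> 32 infected

Answer: 32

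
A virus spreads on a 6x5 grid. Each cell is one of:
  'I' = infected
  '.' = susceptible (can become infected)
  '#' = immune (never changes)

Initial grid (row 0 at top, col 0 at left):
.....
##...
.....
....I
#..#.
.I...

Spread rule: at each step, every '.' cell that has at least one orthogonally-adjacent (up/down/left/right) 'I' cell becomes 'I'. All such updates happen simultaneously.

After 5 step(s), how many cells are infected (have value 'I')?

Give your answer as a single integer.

Answer: 24

Derivation:
Step 0 (initial): 2 infected
Step 1: +6 new -> 8 infected
Step 2: +7 new -> 15 infected
Step 3: +5 new -> 20 infected
Step 4: +3 new -> 23 infected
Step 5: +1 new -> 24 infected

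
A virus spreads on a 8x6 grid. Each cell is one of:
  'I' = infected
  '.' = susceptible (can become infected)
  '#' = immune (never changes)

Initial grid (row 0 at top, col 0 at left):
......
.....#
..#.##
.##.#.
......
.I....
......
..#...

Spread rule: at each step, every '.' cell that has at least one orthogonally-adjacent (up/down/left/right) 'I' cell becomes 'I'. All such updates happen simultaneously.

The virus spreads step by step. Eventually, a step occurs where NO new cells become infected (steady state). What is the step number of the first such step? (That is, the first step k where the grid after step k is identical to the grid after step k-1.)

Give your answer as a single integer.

Step 0 (initial): 1 infected
Step 1: +4 new -> 5 infected
Step 2: +6 new -> 11 infected
Step 3: +5 new -> 16 infected
Step 4: +6 new -> 22 infected
Step 5: +6 new -> 28 infected
Step 6: +5 new -> 33 infected
Step 7: +4 new -> 37 infected
Step 8: +2 new -> 39 infected
Step 9: +1 new -> 40 infected
Step 10: +0 new -> 40 infected

Answer: 10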